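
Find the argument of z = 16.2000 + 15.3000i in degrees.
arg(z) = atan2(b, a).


Re = 16.2, Im = 15.3
arg = atan2(15.3, 16.2) = 43.3634 degrees

arg(z) = 43.3634 degrees


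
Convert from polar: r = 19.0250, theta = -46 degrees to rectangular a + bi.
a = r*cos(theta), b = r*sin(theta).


a = 19.0250*cos(-46°) = 19.0250*0.69466 = 13.2159
b = 19.0250*sin(-46°) = 19.0250*(-0.71934) = -13.6854

13.2159 - 13.6854i


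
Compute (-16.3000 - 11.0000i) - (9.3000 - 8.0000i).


Real: -16.3 - 9.3 = -25.6
Imag: -11 + 8 = -3

-25.6000 - 3.0000i


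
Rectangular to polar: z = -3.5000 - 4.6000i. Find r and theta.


r = sqrt(12.25+21.16) = sqrt(33.41) = 5.7801
theta = atan2(-4.6, -3.5) = -127.2664 degrees

r = 5.7801, theta = -127.2664 degrees


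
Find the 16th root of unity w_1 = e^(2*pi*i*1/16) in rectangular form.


Angle = 360*1/16 = 22.5°
a = cos(22.5°) = 0.9239
b = sin(22.5°) = 0.3827

0.9239 + 0.3827i


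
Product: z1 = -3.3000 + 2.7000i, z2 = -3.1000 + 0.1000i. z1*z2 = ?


Real = -3.3*(-3.1) - 2.7*0.1 = 10.23 - 0.27 = 9.96
Imag = -3.3*0.1 - (3.1)*2.7 = -0.33 - (8.37) = -8.7

9.9600 - 8.7000i


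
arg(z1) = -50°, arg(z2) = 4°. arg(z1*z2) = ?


arg(z1*z2) = -50° + 4° = -46°
Normalized to (-180°, 180°]: -46°

-46°


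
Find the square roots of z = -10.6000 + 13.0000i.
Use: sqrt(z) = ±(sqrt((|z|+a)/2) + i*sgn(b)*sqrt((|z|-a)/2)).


|z| = sqrt(112.36+169) = 16.7738
sqrt((|z|+a)/2) = sqrt((16.7738+(-10.6))/2) = sqrt(3.0869) = 1.7570
sqrt((|z|-a)/2) = sqrt((16.7738-(-10.6))/2) = sqrt(13.6869) = 3.6996

±(1.7570 + 3.6996i) i.e. 1.7570 + 3.6996i and -1.7570 - 3.6996i


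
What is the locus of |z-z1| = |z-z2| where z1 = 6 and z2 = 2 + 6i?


Equal distances means the locus is the perpendicular bisector of z1 and z2.
Midpoint = ((6+2)/2, (0+6)/2) = (4.0000, 3.0000)

Perpendicular bisector through (4.0000, 3.0000)


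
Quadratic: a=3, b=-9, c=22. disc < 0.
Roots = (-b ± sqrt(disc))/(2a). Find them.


disc = (-9)^2 - 4*3*22 = 81 - 264 = -183
sqrt(|disc|) = sqrt(183) = 13.5277
Real part = 9/(2*3) = 1.5000
Imag part = 13.5277/(2*3) = 2.2546

1.5000 ± 2.2546i


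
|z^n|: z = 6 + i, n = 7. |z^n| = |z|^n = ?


|z| = sqrt(36+1) = sqrt(37) = 6.0828
|z^7| = |z|^7 = (sqrt(37))^7 = 37^3 * sqrt(37) = 50653*sqrt(37)

|z^7| = 50653*sqrt(37) ≈ 308110.1704


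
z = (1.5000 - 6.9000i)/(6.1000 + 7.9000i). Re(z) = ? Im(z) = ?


Multiply by conjugate: (1.5000 - 6.9000i)(6.1000 - 7.9000i) / (6.1^2 + 7.9^2)
Numerator real = 1.5*6.1 - (6.9)*7.9 = -45.36
Numerator imag = -6.9*6.1 - 1.5*7.9 = -53.94
Denominator = 99.62
Re(z) = -45.36/99.62 = -0.4553
Im(z) = -53.94/99.62 = -0.5415

Re(z) = -0.4553, Im(z) = -0.5415


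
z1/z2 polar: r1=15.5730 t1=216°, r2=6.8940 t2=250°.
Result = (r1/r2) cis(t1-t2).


r = 15.5730 / 6.8940 = 2.2589
theta = 216° - 250° = -34° = 326° (mod 360)

2.2589 cis(326°)


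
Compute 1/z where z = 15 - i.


|z|^2 = 225+1 = 226
1/z = (15 + 1i)/226

1/z = 0.0664 + 0.0044i


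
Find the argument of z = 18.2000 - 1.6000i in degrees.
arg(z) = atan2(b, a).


Re = 18.2, Im = -1.6
arg = atan2(-1.6, 18.2) = -5.0241 degrees

arg(z) = -5.0241 degrees


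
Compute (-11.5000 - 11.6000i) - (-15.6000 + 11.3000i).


Real: -11.5 + 15.6 = 4.1
Imag: -11.6 - 11.3 = -22.9

4.1000 - 22.9000i


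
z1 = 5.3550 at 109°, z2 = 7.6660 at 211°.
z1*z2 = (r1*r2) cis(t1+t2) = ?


r = 5.3550 * 7.6660 = 41.0514
theta = 109° + 211° = 320° = 320° (mod 360)

41.0514 cis(320°)


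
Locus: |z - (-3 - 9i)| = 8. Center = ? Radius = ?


|z - z0| = r is a circle with center z0 and radius r.
Center = (-3, -9), radius = 8

Circle with center (-3, -9) and radius 8


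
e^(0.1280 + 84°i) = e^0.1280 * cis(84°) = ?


e^0.1280 = 1.1366
cos(84°) = 0.1045
sin(84°) = 0.9945
Real = 1.1366*0.1045 = 0.1188
Imag = 1.1366*0.9945 = 1.1303

0.1188 + 1.1303i


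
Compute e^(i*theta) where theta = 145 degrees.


cos(145°) = -0.8192
sin(145°) = 0.5736

e^(i*145°) = -0.8192 + 0.5736i


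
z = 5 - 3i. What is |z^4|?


|z| = sqrt(25+9) = sqrt(34) = 5.8310
|z^4| = |z|^4 = (sqrt(34))^4 = 34^2 = 1156

|z^4| = 1156


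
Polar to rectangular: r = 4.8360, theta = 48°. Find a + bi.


a = 4.8360*cos(48°) = 4.8360*0.66913 = 3.2359
b = 4.8360*sin(48°) = 4.8360*0.74314 = 3.5938

3.2359 + 3.5938i


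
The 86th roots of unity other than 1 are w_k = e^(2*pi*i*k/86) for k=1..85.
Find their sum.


With w = e^(2*pi*i/86), all 86 of the 86th roots of unity w^0 = 1, w, ..., w^(85) sum to 0: 1 + w + ... + w^(85) = (1 - w^86)/(1 - w) = 0 since w^86 = 1, w ≠ 1.
Removing the root 1: w + w^2 + ... + w^(85) = 0 - 1 = -1

Sum = -1


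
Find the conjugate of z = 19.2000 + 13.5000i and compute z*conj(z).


z_bar = 19.2000 - 13.5000i
z*z_bar = 19.2^2 + 13.5^2 = 368.64 + 182.25 = 550.89

z_bar = 19.2000 - 13.5000i, z*z_bar = 550.89


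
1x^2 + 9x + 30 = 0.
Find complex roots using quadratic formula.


disc = 9^2 - 4*1*30 = 81 - 120 = -39
sqrt(|disc|) = sqrt(39) = 6.2450
Real part = -9/(2*1) = -4.5000
Imag part = 6.2450/(2*1) = 3.1225

-4.5000 ± 3.1225i


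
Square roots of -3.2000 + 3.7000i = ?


|z| = sqrt(10.24+13.69) = 4.8918
sqrt((|z|+a)/2) = sqrt((4.8918+(-3.2))/2) = sqrt(0.8459) = 0.9197
sqrt((|z|-a)/2) = sqrt((4.8918-(-3.2))/2) = sqrt(4.0459) = 2.0114

±(0.9197 + 2.0114i) i.e. 0.9197 + 2.0114i and -0.9197 - 2.0114i


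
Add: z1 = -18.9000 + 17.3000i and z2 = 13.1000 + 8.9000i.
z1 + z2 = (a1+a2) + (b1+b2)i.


Real: -18.9 + 13.1 = -5.8
Imag: 17.3 + 8.9 = 26.2

-5.8000 + 26.2000i


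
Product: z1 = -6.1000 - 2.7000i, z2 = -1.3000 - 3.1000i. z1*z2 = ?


Real = -6.1*(-1.3) - (-2.7)*(-3.1) = 7.93 - 8.37 = -0.44
Imag = -6.1*(-3.1) - (1.3)*(-2.7) = 18.91 + 3.51 = 22.42

-0.4400 + 22.4200i


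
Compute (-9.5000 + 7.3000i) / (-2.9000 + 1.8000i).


Conjugate of z2 = -2.9000 - 1.8000i
Numerator: (-9.5000 + 7.3000i)(-2.9000 - 1.8000i) = 40.6900 - 4.0700i
Denominator: (-2.9)^2 + 1.8^2 = 11.65
Result = (40.6900 - 4.0700i)/11.65

3.4927 - 0.3494i


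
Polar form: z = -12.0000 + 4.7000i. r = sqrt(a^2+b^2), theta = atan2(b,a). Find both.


r = sqrt(144+22.09) = sqrt(166.09) = 12.8876
theta = atan2(4.7, -12) = 158.6114 degrees

r = 12.8876, theta = 158.6114 degrees


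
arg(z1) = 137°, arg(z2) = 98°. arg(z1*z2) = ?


arg(z1*z2) = 137° + 98° = 235°
Normalized to (-180°, 180°]: -125°

-125°


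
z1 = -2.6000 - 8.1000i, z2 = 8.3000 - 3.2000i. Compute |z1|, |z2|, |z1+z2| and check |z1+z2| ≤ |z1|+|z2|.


|z1| = sqrt((-2.6)^2 + (-8.1)^2) = sqrt(72.37) = 8.5071
|z2| = sqrt(8.3^2 + (-3.2)^2) = sqrt(79.13) = 8.8955
z1+z2 = 5.7000 - 11.3000i
|z1+z2| = sqrt(160.18) = 12.6562
|z1|+|z2| = 8.5071 + 8.8955 = 17.4026

|z1+z2| = 12.6562 ≤ |z1|+|z2| = 17.4026 (verified)


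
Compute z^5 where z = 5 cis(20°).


r^5 = 5^5 = 3125
n*theta = 5*20° = 100° = 100° (mod 360)
a = 3125*cos(100°) = -542.6506
b = 3125*sin(100°) = 3077.5242

3125 cis(100°) = -542.6506 + 3077.5242i


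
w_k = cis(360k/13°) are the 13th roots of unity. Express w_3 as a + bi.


Angle = 360*3/13 = 83.0769°
a = cos(83.0769°) = 0.1205
b = sin(83.0769°) = 0.9927

0.1205 + 0.9927i


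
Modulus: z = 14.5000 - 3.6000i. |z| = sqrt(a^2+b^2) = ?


|z| = sqrt(14.5^2 + (-3.6)^2) = sqrt(210.25 + 12.96) = sqrt(223.21) = 14.9402

|z| = 14.9402


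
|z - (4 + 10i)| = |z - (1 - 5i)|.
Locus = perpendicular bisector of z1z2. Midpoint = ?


Equal distances means the locus is the perpendicular bisector of z1 and z2.
Midpoint = ((4+1)/2, (10+(-5))/2) = (2.5000, 2.5000)

Perpendicular bisector through (2.5000, 2.5000)


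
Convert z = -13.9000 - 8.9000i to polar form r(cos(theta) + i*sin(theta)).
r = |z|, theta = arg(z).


r = sqrt(193.21+79.21) = sqrt(272.42) = 16.5052
theta = atan2(-8.9, -13.9) = -147.3691 degrees

r = 16.5052, theta = -147.3691 degrees


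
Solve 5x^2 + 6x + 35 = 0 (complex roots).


disc = 6^2 - 4*5*35 = 36 - 700 = -664
sqrt(|disc|) = sqrt(664) = 25.7682
Real part = -6/(2*5) = -0.6000
Imag part = 25.7682/(2*5) = 2.5768

-0.6000 ± 2.5768i


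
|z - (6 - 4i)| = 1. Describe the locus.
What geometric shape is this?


|z - z0| = r is a circle with center z0 and radius r.
Center = (6, -4), radius = 1

Circle with center (6, -4) and radius 1


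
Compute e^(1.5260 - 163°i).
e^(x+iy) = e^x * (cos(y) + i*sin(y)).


e^1.5260 = 4.59974
cos(-163°) = -0.956305
sin(-163°) = -0.29237
Real = 4.59974*(-0.956305) = -4.3988
Imag = 4.59974*(-0.29237) = -1.3448

-4.3988 - 1.3448i


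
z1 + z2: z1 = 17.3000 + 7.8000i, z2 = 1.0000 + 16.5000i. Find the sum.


Real: 17.3 + 1 = 18.3
Imag: 7.8 + 16.5 = 24.3

18.3000 + 24.3000i


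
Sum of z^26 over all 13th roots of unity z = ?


The roots are w_k = w^k with w = e^(2*pi*i/13), and (w^k)^26 = (w^26)^k.
So S = 1 + u + u^2 + ... + u^(12) with u = w^26.
26 = 2*13 + 0, so 26 is a multiple of 13 and u = (w^13)^2 = 1.
Every one of the 13 terms equals 1: S = 13

S = 13


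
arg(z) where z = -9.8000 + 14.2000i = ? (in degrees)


Re = -9.8, Im = 14.2
arg = atan2(14.2, -9.8) = 124.6111 degrees

arg(z) = 124.6111 degrees


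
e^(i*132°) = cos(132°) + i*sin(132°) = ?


cos(132°) = -0.6691
sin(132°) = 0.7431

e^(i*132°) = -0.6691 + 0.7431i


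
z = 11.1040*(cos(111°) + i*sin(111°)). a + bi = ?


a = 11.1040*cos(111°) = 11.1040*(-0.35837) = -3.9793
b = 11.1040*sin(111°) = 11.1040*0.93358 = 10.3665

-3.9793 + 10.3665i


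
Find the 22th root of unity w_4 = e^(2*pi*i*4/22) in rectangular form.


Angle = 360*4/22 = 65.4545°
a = cos(65.4545°) = 0.4154
b = sin(65.4545°) = 0.9096

0.4154 + 0.9096i


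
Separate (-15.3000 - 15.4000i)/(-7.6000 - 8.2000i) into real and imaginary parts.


Multiply by conjugate: (-15.3000 - 15.4000i)(-7.6000 + 8.2000i) / ((-7.6)^2 + (-8.2)^2)
Numerator real = -15.3*(-7.6) - (15.4)*(-8.2) = 242.56
Numerator imag = -15.4*(-7.6) - (-15.3)*(-8.2) = -8.42
Denominator = 125
Re(z) = 242.56/125 = 1.9405
Im(z) = -8.42/125 = -0.0674

Re(z) = 1.9405, Im(z) = -0.0674


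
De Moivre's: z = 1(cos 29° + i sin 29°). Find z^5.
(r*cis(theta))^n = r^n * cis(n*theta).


r^5 = 1^5 = 1
n*theta = 5*29° = 145° = 145° (mod 360)
a = 1*cos(145°) = -0.8192
b = 1*sin(145°) = 0.5736

1 cis(145°) = -0.8192 + 0.5736i


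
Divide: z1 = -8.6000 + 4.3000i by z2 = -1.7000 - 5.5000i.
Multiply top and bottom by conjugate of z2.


Conjugate of z2 = -1.7000 + 5.5000i
Numerator: (-8.6000 + 4.3000i)(-1.7000 + 5.5000i) = -9.0300 - 54.6100i
Denominator: (-1.7)^2 + (-5.5)^2 = 33.14
Result = (-9.0300 - 54.6100i)/33.14

-0.2725 - 1.6479i


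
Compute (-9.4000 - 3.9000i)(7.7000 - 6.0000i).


Real = -9.4*7.7 - (-3.9)*(-6) = -72.38 - 23.4 = -95.78
Imag = -9.4*(-6) + 7.7*(-3.9) = 56.4 - (30.03) = 26.37

-95.7800 + 26.3700i


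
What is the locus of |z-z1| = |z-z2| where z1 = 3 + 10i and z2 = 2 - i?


Equal distances means the locus is the perpendicular bisector of z1 and z2.
Midpoint = ((3+2)/2, (10+(-1))/2) = (2.5000, 4.5000)

Perpendicular bisector through (2.5000, 4.5000)


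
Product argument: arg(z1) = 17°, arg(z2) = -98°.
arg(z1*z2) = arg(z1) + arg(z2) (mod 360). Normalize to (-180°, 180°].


arg(z1*z2) = 17° - 98° = -81°
Normalized to (-180°, 180°]: -81°

-81°


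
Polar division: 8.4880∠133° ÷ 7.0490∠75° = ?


r = 8.4880 / 7.0490 = 1.2041
theta = 133° - 75° = 58° = 58° (mod 360)

1.2041 cis(58°)


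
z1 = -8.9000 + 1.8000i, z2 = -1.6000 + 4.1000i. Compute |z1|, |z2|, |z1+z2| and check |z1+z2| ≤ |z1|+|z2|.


|z1| = sqrt((-8.9)^2 + 1.8^2) = sqrt(82.45) = 9.0802
|z2| = sqrt((-1.6)^2 + 4.1^2) = sqrt(19.37) = 4.4011
z1+z2 = -10.5000 + 5.9000i
|z1+z2| = sqrt(145.06) = 12.0441
|z1|+|z2| = 9.0802 + 4.4011 = 13.4813

|z1+z2| = 12.0441 ≤ |z1|+|z2| = 13.4813 (verified)


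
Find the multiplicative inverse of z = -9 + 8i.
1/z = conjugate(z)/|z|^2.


|z|^2 = 81+64 = 145
1/z = (-9 - 8i)/145

1/z = -0.0621 - 0.0552i


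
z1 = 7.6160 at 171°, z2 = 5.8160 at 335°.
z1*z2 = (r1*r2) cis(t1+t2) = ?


r = 7.6160 * 5.8160 = 44.2947
theta = 171° + 335° = 506° = 146° (mod 360)

44.2947 cis(146°)


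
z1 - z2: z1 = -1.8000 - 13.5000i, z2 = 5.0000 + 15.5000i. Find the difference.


Real: -1.8 - 5 = -6.8
Imag: -13.5 - 15.5 = -29

-6.8000 - 29.0000i


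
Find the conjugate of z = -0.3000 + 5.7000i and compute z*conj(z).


z_bar = -0.3000 - 5.7000i
z*z_bar = (-0.3)^2 + 5.7^2 = 0.09 + 32.49 = 32.58

z_bar = -0.3000 - 5.7000i, z*z_bar = 32.58


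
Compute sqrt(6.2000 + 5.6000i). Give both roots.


|z| = sqrt(38.44+31.36) = 8.3546
sqrt((|z|+a)/2) = sqrt((8.3546+6.2)/2) = sqrt(7.2773) = 2.6977
sqrt((|z|-a)/2) = sqrt((8.3546-6.2)/2) = sqrt(1.0773) = 1.0379

±(2.6977 + 1.0379i) i.e. 2.6977 + 1.0379i and -2.6977 - 1.0379i


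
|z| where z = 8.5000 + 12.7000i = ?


|z| = sqrt(8.5^2 + 12.7^2) = sqrt(72.25 + 161.29) = sqrt(233.54) = 15.2820

|z| = 15.2820


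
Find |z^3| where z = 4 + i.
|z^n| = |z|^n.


|z| = sqrt(16+1) = sqrt(17) = 4.1231
|z^3| = |z|^3 = (sqrt(17))^3 = 17*sqrt(17)

|z^3| = 17*sqrt(17) ≈ 70.0928


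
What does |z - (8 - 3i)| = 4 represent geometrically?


|z - z0| = r is a circle with center z0 and radius r.
Center = (8, -3), radius = 4

Circle with center (8, -3) and radius 4


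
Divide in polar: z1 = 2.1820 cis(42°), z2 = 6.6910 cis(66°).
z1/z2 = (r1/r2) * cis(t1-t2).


r = 2.1820 / 6.6910 = 0.3261
theta = 42° - 66° = -24° = 336° (mod 360)

0.3261 cis(336°)


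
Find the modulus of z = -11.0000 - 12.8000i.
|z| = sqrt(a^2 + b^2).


|z| = sqrt((-11)^2 + (-12.8)^2) = sqrt(121 + 163.84) = sqrt(284.84) = 16.8772

|z| = 16.8772


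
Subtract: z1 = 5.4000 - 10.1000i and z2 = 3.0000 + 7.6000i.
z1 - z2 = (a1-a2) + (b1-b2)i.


Real: 5.4 - 3 = 2.4
Imag: -10.1 - 7.6 = -17.7

2.4000 - 17.7000i


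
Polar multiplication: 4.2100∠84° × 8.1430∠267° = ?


r = 4.2100 * 8.1430 = 34.2820
theta = 84° + 267° = 351° = 351° (mod 360)

34.2820 cis(351°)


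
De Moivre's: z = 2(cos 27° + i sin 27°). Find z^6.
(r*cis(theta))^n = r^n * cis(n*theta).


r^6 = 2^6 = 64
n*theta = 6*27° = 162° = 162° (mod 360)
a = 64*cos(162°) = -60.8676
b = 64*sin(162°) = 19.7771

64 cis(162°) = -60.8676 + 19.7771i


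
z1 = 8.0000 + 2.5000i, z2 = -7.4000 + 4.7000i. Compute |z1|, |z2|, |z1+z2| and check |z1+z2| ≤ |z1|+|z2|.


|z1| = sqrt(8^2 + 2.5^2) = sqrt(70.25) = 8.3815
|z2| = sqrt((-7.4)^2 + 4.7^2) = sqrt(76.85) = 8.7664
z1+z2 = 0.6000 + 7.2000i
|z1+z2| = sqrt(52.2) = 7.2250
|z1|+|z2| = 8.3815 + 8.7664 = 17.1479

|z1+z2| = 7.2250 ≤ |z1|+|z2| = 17.1479 (verified)


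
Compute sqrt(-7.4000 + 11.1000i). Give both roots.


|z| = sqrt(54.76+123.21) = 13.3405
sqrt((|z|+a)/2) = sqrt((13.3405+(-7.4))/2) = sqrt(2.9703) = 1.7234
sqrt((|z|-a)/2) = sqrt((13.3405-(-7.4))/2) = sqrt(10.3703) = 3.2203

±(1.7234 + 3.2203i) i.e. 1.7234 + 3.2203i and -1.7234 - 3.2203i


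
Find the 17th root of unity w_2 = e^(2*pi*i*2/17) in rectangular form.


Angle = 360*2/17 = 42.3529°
a = cos(42.3529°) = 0.7390
b = sin(42.3529°) = 0.6737

0.7390 + 0.6737i


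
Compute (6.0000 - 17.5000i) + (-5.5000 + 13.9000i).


Real: 6 - 5.5 = 0.5
Imag: -17.5 + 13.9 = -3.6

0.5000 - 3.6000i


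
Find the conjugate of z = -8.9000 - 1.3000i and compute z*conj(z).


z_bar = -8.9000 + 1.3000i
z*z_bar = (-8.9)^2 + (-1.3)^2 = 79.21 + 1.69 = 80.9

z_bar = -8.9000 + 1.3000i, z*z_bar = 80.9


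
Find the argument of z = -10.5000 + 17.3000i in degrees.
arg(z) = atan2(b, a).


Re = -10.5, Im = 17.3
arg = atan2(17.3, -10.5) = 121.2551 degrees

arg(z) = 121.2551 degrees


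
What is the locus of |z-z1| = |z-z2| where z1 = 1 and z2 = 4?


Equal distances means the locus is the perpendicular bisector of z1 and z2.
Midpoint = ((1+4)/2, (0+0)/2) = (2.5000, 0)

Perpendicular bisector through (2.5000, 0)


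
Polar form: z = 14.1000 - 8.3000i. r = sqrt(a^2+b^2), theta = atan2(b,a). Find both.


r = sqrt(198.81+68.89) = sqrt(267.7) = 16.3615
theta = atan2(-8.3, 14.1) = -30.4833 degrees

r = 16.3615, theta = -30.4833 degrees


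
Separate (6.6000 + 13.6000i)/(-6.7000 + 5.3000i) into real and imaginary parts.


Multiply by conjugate: (6.6000 + 13.6000i)(-6.7000 - 5.3000i) / ((-6.7)^2 + 5.3^2)
Numerator real = 6.6*(-6.7) + 13.6*5.3 = 27.86
Numerator imag = 13.6*(-6.7) - 6.6*5.3 = -126.1
Denominator = 72.98
Re(z) = 27.86/72.98 = 0.3817
Im(z) = -126.1/72.98 = -1.7279

Re(z) = 0.3817, Im(z) = -1.7279


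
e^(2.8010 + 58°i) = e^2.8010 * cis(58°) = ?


e^2.8010 = 16.4611
cos(58°) = 0.52992
sin(58°) = 0.84805
Real = 16.4611*0.52992 = 8.7231
Imag = 16.4611*0.84805 = 13.9598

8.7231 + 13.9598i


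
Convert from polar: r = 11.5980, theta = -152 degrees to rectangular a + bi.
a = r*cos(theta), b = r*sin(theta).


a = 11.5980*cos(-152°) = 11.5980*(-0.882948) = -10.2404
b = 11.5980*sin(-152°) = 11.5980*(-0.46947) = -5.4449

-10.2404 - 5.4449i


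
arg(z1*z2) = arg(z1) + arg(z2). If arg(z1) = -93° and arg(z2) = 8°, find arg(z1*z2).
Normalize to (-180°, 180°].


arg(z1*z2) = -93° + 8° = -85°
Normalized to (-180°, 180°]: -85°

-85°


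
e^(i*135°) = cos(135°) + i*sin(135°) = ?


cos(135°) = -0.7071
sin(135°) = 0.7071

e^(i*135°) = -0.7071 + 0.7071i


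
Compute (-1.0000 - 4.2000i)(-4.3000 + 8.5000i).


Real = -1*(-4.3) - (-4.2)*8.5 = 4.3 - (-35.7) = 40
Imag = -1*8.5 - (4.3)*(-4.2) = -8.5 + 18.06 = 9.56

40.0000 + 9.5600i


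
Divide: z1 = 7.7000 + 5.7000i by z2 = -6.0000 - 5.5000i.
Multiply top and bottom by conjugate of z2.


Conjugate of z2 = -6.0000 + 5.5000i
Numerator: (7.7000 + 5.7000i)(-6.0000 + 5.5000i) = -77.5500 + 8.1500i
Denominator: (-6)^2 + (-5.5)^2 = 66.25
Result = (-77.5500 + 8.1500i)/66.25

-1.1706 + 0.1230i


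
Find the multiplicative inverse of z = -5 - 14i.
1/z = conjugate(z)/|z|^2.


|z|^2 = 25+196 = 221
1/z = (-5 + 14i)/221

1/z = -0.0226 + 0.0633i


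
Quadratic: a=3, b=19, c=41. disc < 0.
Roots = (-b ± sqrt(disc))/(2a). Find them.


disc = 19^2 - 4*3*41 = 361 - 492 = -131
sqrt(|disc|) = sqrt(131) = 11.4455
Real part = -19/(2*3) = -3.1667
Imag part = 11.4455/(2*3) = 1.9076

-3.1667 ± 1.9076i


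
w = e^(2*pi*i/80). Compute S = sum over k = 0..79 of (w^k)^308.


The roots are w_k = w^k with w = e^(2*pi*i/80), and (w^k)^308 = (w^308)^k.
So S = 1 + u + u^2 + ... + u^(79) with u = w^308.
308 = 3*80 + 68, so 308 is not a multiple of 80: u = (w^80)^3 * w^68 = w^68 ≠ 1 (w is a primitive 80th root), while u^80 = (w^80)^308 = 1.
Geometric series: S = (1 - u^80)/(1 - u) = (1 - 1)/(1 - u) = 0

S = 0


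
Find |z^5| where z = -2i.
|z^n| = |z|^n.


|z| = sqrt(0+4) = sqrt(4) = 2
|z^5| = |z|^5 = 2^5 = 32

|z^5| = 32


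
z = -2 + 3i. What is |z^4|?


|z| = sqrt(4+9) = sqrt(13) = 3.6056
|z^4| = |z|^4 = (sqrt(13))^4 = 13^2 = 169

|z^4| = 169


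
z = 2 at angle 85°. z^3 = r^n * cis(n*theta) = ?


r^3 = 2^3 = 8
n*theta = 3*85° = 255° = 255° (mod 360)
a = 8*cos(255°) = -2.0706
b = 8*sin(255°) = -7.7274

8 cis(255°) = -2.0706 - 7.7274i


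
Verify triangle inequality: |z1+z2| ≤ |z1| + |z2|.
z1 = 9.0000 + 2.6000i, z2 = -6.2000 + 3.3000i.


|z1| = sqrt(9^2 + 2.6^2) = sqrt(87.76) = 9.3680
|z2| = sqrt((-6.2)^2 + 3.3^2) = sqrt(49.33) = 7.0235
z1+z2 = 2.8000 + 5.9000i
|z1+z2| = sqrt(42.65) = 6.5307
|z1|+|z2| = 9.3680 + 7.0235 = 16.3915

|z1+z2| = 6.5307 ≤ |z1|+|z2| = 16.3915 (verified)


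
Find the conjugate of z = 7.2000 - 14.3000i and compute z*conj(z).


z_bar = 7.2000 + 14.3000i
z*z_bar = 7.2^2 + (-14.3)^2 = 51.84 + 204.49 = 256.33

z_bar = 7.2000 + 14.3000i, z*z_bar = 256.33


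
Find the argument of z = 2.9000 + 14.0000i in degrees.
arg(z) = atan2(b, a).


Re = 2.9, Im = 14
arg = atan2(14, 2.9) = 78.2971 degrees

arg(z) = 78.2971 degrees


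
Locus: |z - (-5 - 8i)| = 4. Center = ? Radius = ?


|z - z0| = r is a circle with center z0 and radius r.
Center = (-5, -8), radius = 4

Circle with center (-5, -8) and radius 4


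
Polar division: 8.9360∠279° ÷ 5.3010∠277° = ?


r = 8.9360 / 5.3010 = 1.6857
theta = 279° - 277° = 2° = 2° (mod 360)

1.6857 cis(2°)


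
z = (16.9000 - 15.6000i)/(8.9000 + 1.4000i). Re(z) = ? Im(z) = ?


Multiply by conjugate: (16.9000 - 15.6000i)(8.9000 - 1.4000i) / (8.9^2 + 1.4^2)
Numerator real = 16.9*8.9 - (15.6)*1.4 = 128.57
Numerator imag = -15.6*8.9 - 16.9*1.4 = -162.5
Denominator = 81.17
Re(z) = 128.57/81.17 = 1.5840
Im(z) = -162.5/81.17 = -2.0020

Re(z) = 1.5840, Im(z) = -2.0020


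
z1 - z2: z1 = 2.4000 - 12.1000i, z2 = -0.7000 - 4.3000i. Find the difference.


Real: 2.4 + 0.7 = 3.1
Imag: -12.1 + 4.3 = -7.8

3.1000 - 7.8000i


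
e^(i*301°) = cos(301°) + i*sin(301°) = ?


cos(301°) = 0.5150
sin(301°) = -0.8572

e^(i*301°) = 0.5150 - 0.8572i


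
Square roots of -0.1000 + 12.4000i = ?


|z| = sqrt(0.01+153.76) = 12.4004
sqrt((|z|+a)/2) = sqrt((12.4004+(-0.1))/2) = sqrt(6.1502) = 2.4800
sqrt((|z|-a)/2) = sqrt((12.4004-(-0.1))/2) = sqrt(6.2502) = 2.5000

±(2.4800 + 2.5000i) i.e. 2.4800 + 2.5000i and -2.4800 - 2.5000i


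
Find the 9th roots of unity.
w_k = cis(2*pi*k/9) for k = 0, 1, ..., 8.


The 9th roots of unity are cis(360k/9°) for k=0..8
Angle step = 360/9 = 40°
Primitive root: cis(40°)
Primitive root = 0.7660 + 0.6428i

9 roots at angles: 0°, 40°, 80°, 120°, 160°, 200°, 240°, 280°, 320°


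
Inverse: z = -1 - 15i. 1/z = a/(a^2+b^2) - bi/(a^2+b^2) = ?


|z|^2 = 1+225 = 226
1/z = (-1 + 15i)/226

1/z = -0.0044 + 0.0664i


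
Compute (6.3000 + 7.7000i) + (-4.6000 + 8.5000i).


Real: 6.3 - 4.6 = 1.7
Imag: 7.7 + 8.5 = 16.2

1.7000 + 16.2000i


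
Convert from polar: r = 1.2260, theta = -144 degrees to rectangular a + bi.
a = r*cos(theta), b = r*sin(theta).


a = 1.2260*cos(-144°) = 1.2260*(-0.80902) = -0.9919
b = 1.2260*sin(-144°) = 1.2260*(-0.5878) = -0.7206

-0.9919 - 0.7206i


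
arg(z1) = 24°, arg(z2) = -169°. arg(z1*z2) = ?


arg(z1*z2) = 24° - 169° = -145°
Normalized to (-180°, 180°]: -145°

-145°


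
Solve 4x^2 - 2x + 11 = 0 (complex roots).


disc = (-2)^2 - 4*4*11 = 4 - 176 = -172
sqrt(|disc|) = sqrt(172) = 13.1149
Real part = 2/(2*4) = 0.2500
Imag part = 13.1149/(2*4) = 1.6394

0.2500 ± 1.6394i


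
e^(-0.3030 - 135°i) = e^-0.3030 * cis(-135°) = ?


e^-0.3030 = 0.7386
cos(-135°) = -0.7071
sin(-135°) = -0.7071
Real = 0.7386*(-0.7071) = -0.5223
Imag = 0.7386*(-0.7071) = -0.5223

-0.5223 - 0.5223i


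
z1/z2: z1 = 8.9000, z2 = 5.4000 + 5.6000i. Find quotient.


Conjugate of z2 = 5.4000 - 5.6000i
Numerator: (8.9000)(5.4000 - 5.6000i) = 48.0600 - 49.8400i
Denominator: 5.4^2 + 5.6^2 = 60.52
Result = (48.0600 - 49.8400i)/60.52

0.7941 - 0.8235i


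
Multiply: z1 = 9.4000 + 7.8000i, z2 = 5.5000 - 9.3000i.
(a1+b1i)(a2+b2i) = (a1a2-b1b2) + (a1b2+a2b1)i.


Real = 9.4*5.5 - 7.8*(-9.3) = 51.7 - (-72.54) = 124.24
Imag = 9.4*(-9.3) + 5.5*7.8 = -87.42 + 42.9 = -44.52

124.2400 - 44.5200i


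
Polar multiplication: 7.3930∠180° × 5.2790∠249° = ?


r = 7.3930 * 5.2790 = 39.0276
theta = 180° + 249° = 429° = 69° (mod 360)

39.0276 cis(69°)


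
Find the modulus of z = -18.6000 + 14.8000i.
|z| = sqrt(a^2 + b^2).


|z| = sqrt((-18.6)^2 + 14.8^2) = sqrt(345.96 + 219.04) = sqrt(565) = 23.7697

|z| = 23.7697


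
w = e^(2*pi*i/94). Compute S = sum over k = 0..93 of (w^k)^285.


The roots are w_k = w^k with w = e^(2*pi*i/94), and (w^k)^285 = (w^285)^k.
So S = 1 + u + u^2 + ... + u^(93) with u = w^285.
285 = 3*94 + 3, so 285 is not a multiple of 94: u = (w^94)^3 * w^3 = w^3 ≠ 1 (w is a primitive 94th root), while u^94 = (w^94)^285 = 1.
Geometric series: S = (1 - u^94)/(1 - u) = (1 - 1)/(1 - u) = 0

S = 0


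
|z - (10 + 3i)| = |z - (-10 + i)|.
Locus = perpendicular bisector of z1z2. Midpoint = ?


Equal distances means the locus is the perpendicular bisector of z1 and z2.
Midpoint = ((10+(-10))/2, (3+1)/2) = (0, 2.0000)

Perpendicular bisector through (0, 2.0000)


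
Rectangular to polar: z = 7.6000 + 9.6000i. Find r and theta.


r = sqrt(57.76+92.16) = sqrt(149.92) = 12.2442
theta = atan2(9.6, 7.6) = 51.6325 degrees

r = 12.2442, theta = 51.6325 degrees


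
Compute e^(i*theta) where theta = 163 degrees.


cos(163°) = -0.9563
sin(163°) = 0.2924

e^(i*163°) = -0.9563 + 0.2924i


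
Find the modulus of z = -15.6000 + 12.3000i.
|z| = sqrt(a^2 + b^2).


|z| = sqrt((-15.6)^2 + 12.3^2) = sqrt(243.36 + 151.29) = sqrt(394.65) = 19.8658

|z| = 19.8658


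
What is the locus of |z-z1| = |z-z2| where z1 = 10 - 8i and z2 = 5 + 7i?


Equal distances means the locus is the perpendicular bisector of z1 and z2.
Midpoint = ((10+5)/2, (-8+7)/2) = (7.5000, -0.5000)

Perpendicular bisector through (7.5000, -0.5000)


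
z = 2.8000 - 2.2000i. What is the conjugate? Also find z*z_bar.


z_bar = 2.8000 + 2.2000i
z*z_bar = 2.8^2 + (-2.2)^2 = 7.84 + 4.84 = 12.68

z_bar = 2.8000 + 2.2000i, z*z_bar = 12.68


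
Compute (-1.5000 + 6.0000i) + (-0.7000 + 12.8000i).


Real: -1.5 - 0.7 = -2.2
Imag: 6 + 12.8 = 18.8

-2.2000 + 18.8000i


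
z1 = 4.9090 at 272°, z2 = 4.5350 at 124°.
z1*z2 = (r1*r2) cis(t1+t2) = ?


r = 4.9090 * 4.5350 = 22.2623
theta = 272° + 124° = 396° = 36° (mod 360)

22.2623 cis(36°)


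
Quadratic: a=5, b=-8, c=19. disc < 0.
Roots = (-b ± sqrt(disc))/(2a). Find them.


disc = (-8)^2 - 4*5*19 = 64 - 380 = -316
sqrt(|disc|) = sqrt(316) = 17.7764
Real part = 8/(2*5) = 0.8000
Imag part = 17.7764/(2*5) = 1.7776

0.8000 ± 1.7776i


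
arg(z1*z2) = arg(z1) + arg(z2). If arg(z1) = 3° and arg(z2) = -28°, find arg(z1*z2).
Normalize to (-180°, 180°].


arg(z1*z2) = 3° - 28° = -25°
Normalized to (-180°, 180°]: -25°

-25°


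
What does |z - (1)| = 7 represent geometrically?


|z - z0| = r is a circle with center z0 and radius r.
Center = (1, 0), radius = 7

Circle with center (1, 0) and radius 7


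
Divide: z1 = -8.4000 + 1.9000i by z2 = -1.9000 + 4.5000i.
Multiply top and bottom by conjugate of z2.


Conjugate of z2 = -1.9000 - 4.5000i
Numerator: (-8.4000 + 1.9000i)(-1.9000 - 4.5000i) = 24.5100 + 34.1900i
Denominator: (-1.9)^2 + 4.5^2 = 23.86
Result = (24.5100 + 34.1900i)/23.86

1.0272 + 1.4329i


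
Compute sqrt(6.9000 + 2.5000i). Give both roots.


|z| = sqrt(47.61+6.25) = 7.3389
sqrt((|z|+a)/2) = sqrt((7.3389+6.9)/2) = sqrt(7.1195) = 2.6682
sqrt((|z|-a)/2) = sqrt((7.3389-6.9)/2) = sqrt(0.2195) = 0.4685

±(2.6682 + 0.4685i) i.e. 2.6682 + 0.4685i and -2.6682 - 0.4685i


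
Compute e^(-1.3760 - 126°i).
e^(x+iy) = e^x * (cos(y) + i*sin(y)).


e^-1.3760 = 0.25259
cos(-126°) = -0.5878
sin(-126°) = -0.809
Real = 0.25259*(-0.5878) = -0.1485
Imag = 0.25259*(-0.809) = -0.2043

-0.1485 - 0.2043i


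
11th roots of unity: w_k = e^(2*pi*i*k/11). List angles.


The 11th roots of unity are cis(360k/11°) for k=0..10
Angle step = 360/11 = 32.7273°
Primitive root: cis(32.7273°)
Primitive root = 0.8413 + 0.5406i

11 roots at angles: 0°, 32.7273°, 65.4545°, 98.1818°, 130.9091°, 163.6364°, 196.3636°, 229.0909°, 261.8182°, 294.5455°, 327.2727°


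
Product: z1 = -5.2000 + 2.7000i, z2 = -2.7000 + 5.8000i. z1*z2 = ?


Real = -5.2*(-2.7) - 2.7*5.8 = 14.04 - 15.66 = -1.62
Imag = -5.2*5.8 - (2.7)*2.7 = -30.16 - (7.29) = -37.45

-1.6200 - 37.4500i


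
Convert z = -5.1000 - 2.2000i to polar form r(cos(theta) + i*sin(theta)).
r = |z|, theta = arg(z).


r = sqrt(26.01+4.84) = sqrt(30.85) = 5.5543
theta = atan2(-2.2, -5.1) = -156.6660 degrees

r = 5.5543, theta = -156.6660 degrees


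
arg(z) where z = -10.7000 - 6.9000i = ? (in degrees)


Re = -10.7, Im = -6.9
arg = atan2(-6.9, -10.7) = -147.1837 degrees

arg(z) = -147.1837 degrees


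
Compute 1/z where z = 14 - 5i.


|z|^2 = 196+25 = 221
1/z = (14 + 5i)/221

1/z = 0.0633 + 0.0226i


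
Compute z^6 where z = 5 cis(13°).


r^6 = 5^6 = 15625
n*theta = 6*13° = 78° = 78° (mod 360)
a = 15625*cos(78°) = 3248.6202
b = 15625*sin(78°) = 15283.5563

15625 cis(78°) = 3248.6202 + 15283.5563i


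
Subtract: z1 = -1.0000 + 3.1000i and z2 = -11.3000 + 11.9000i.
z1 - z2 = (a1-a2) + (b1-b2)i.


Real: -1 + 11.3 = 10.3
Imag: 3.1 - 11.9 = -8.8

10.3000 - 8.8000i


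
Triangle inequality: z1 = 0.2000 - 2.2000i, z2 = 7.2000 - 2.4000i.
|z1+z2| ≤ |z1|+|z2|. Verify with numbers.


|z1| = sqrt(0.2^2 + (-2.2)^2) = sqrt(4.88) = 2.2091
|z2| = sqrt(7.2^2 + (-2.4)^2) = sqrt(57.6) = 7.5895
z1+z2 = 7.4000 - 4.6000i
|z1+z2| = sqrt(75.92) = 8.7132
|z1|+|z2| = 2.2091 + 7.5895 = 9.7986

|z1+z2| = 8.7132 ≤ |z1|+|z2| = 9.7986 (verified)


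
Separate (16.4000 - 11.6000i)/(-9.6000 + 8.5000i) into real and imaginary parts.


Multiply by conjugate: (16.4000 - 11.6000i)(-9.6000 - 8.5000i) / ((-9.6)^2 + 8.5^2)
Numerator real = 16.4*(-9.6) - (11.6)*8.5 = -256.04
Numerator imag = -11.6*(-9.6) - 16.4*8.5 = -28.04
Denominator = 164.41
Re(z) = -256.04/164.41 = -1.5573
Im(z) = -28.04/164.41 = -0.1705

Re(z) = -1.5573, Im(z) = -0.1705


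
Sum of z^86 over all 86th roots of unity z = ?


The roots are w_k = w^k with w = e^(2*pi*i/86), and (w^k)^86 = (w^86)^k.
So S = 1 + u + u^2 + ... + u^(85) with u = w^86.
86 = 1*86 + 0, so 86 is a multiple of 86 and u = (w^86)^1 = 1.
Every one of the 86 terms equals 1: S = 86

S = 86


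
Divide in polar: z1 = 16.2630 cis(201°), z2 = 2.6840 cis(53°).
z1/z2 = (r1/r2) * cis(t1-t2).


r = 16.2630 / 2.6840 = 6.0592
theta = 201° - 53° = 148° = 148° (mod 360)

6.0592 cis(148°)


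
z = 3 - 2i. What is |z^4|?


|z| = sqrt(9+4) = sqrt(13) = 3.6056
|z^4| = |z|^4 = (sqrt(13))^4 = 13^2 = 169

|z^4| = 169


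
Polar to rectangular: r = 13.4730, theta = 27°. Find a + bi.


a = 13.4730*cos(27°) = 13.4730*0.891007 = 12.0045
b = 13.4730*sin(27°) = 13.4730*0.45399 = 6.1166

12.0045 + 6.1166i


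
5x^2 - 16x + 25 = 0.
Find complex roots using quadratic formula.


disc = (-16)^2 - 4*5*25 = 256 - 500 = -244
sqrt(|disc|) = sqrt(244) = 15.6205
Real part = 16/(2*5) = 1.6000
Imag part = 15.6205/(2*5) = 1.5620

1.6000 ± 1.5620i


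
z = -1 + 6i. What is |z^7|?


|z| = sqrt(1+36) = sqrt(37) = 6.0828
|z^7| = |z|^7 = (sqrt(37))^7 = 37^3 * sqrt(37) = 50653*sqrt(37)

|z^7| = 50653*sqrt(37) ≈ 308110.1704


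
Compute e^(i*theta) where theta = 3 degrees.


cos(3°) = 0.9986
sin(3°) = 0.0523

e^(i*3°) = 0.9986 + 0.0523i


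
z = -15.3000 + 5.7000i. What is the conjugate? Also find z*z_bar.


z_bar = -15.3000 - 5.7000i
z*z_bar = (-15.3)^2 + 5.7^2 = 234.09 + 32.49 = 266.58

z_bar = -15.3000 - 5.7000i, z*z_bar = 266.58


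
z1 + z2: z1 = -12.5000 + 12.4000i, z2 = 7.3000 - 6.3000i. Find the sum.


Real: -12.5 + 7.3 = -5.2
Imag: 12.4 - 6.3 = 6.1

-5.2000 + 6.1000i


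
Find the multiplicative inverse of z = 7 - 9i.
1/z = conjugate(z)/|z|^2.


|z|^2 = 49+81 = 130
1/z = (7 + 9i)/130

1/z = 0.0538 + 0.0692i


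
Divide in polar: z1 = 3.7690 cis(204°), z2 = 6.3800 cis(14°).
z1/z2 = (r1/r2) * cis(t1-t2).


r = 3.7690 / 6.3800 = 0.5908
theta = 204° - 14° = 190° = 190° (mod 360)

0.5908 cis(190°)


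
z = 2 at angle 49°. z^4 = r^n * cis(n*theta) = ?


r^4 = 2^4 = 16
n*theta = 4*49° = 196° = 196° (mod 360)
a = 16*cos(196°) = -15.3802
b = 16*sin(196°) = -4.4102

16 cis(196°) = -15.3802 - 4.4102i


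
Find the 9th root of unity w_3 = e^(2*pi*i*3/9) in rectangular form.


Angle = 360*3/9 = 120°
a = cos(120°) = -0.5000
b = sin(120°) = 0.8660

-0.5000 + 0.8660i


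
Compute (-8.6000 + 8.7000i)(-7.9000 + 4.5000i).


Real = -8.6*(-7.9) - 8.7*4.5 = 67.94 - 39.15 = 28.79
Imag = -8.6*4.5 - (7.9)*8.7 = -38.7 - (68.73) = -107.43

28.7900 - 107.4300i


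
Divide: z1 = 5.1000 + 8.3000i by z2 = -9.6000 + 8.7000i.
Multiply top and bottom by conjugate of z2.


Conjugate of z2 = -9.6000 - 8.7000i
Numerator: (5.1000 + 8.3000i)(-9.6000 - 8.7000i) = 23.2500 - 124.0500i
Denominator: (-9.6)^2 + 8.7^2 = 167.85
Result = (23.2500 - 124.0500i)/167.85

0.1385 - 0.7391i


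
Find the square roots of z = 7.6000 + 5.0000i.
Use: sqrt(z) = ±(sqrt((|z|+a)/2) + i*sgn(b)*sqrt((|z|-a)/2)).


|z| = sqrt(57.76+25) = 9.0973
sqrt((|z|+a)/2) = sqrt((9.0973+7.6)/2) = sqrt(8.3486) = 2.8894
sqrt((|z|-a)/2) = sqrt((9.0973-7.6)/2) = sqrt(0.7486) = 0.8652

±(2.8894 + 0.8652i) i.e. 2.8894 + 0.8652i and -2.8894 - 0.8652i


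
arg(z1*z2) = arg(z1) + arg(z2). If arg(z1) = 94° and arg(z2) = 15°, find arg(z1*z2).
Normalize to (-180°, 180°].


arg(z1*z2) = 94° + 15° = 109°
Normalized to (-180°, 180°]: 109°

109°


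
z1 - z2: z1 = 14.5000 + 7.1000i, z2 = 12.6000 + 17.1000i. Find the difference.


Real: 14.5 - 12.6 = 1.9
Imag: 7.1 - 17.1 = -10

1.9000 - 10.0000i


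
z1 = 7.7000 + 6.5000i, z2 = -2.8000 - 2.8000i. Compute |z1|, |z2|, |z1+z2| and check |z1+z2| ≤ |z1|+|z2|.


|z1| = sqrt(7.7^2 + 6.5^2) = sqrt(101.54) = 10.0767
|z2| = sqrt((-2.8)^2 + (-2.8)^2) = sqrt(15.68) = 3.9598
z1+z2 = 4.9000 + 3.7000i
|z1+z2| = sqrt(37.7) = 6.1400
|z1|+|z2| = 10.0767 + 3.9598 = 14.0365

|z1+z2| = 6.1400 ≤ |z1|+|z2| = 14.0365 (verified)


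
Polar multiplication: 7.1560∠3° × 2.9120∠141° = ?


r = 7.1560 * 2.9120 = 20.8383
theta = 3° + 141° = 144° = 144° (mod 360)

20.8383 cis(144°)


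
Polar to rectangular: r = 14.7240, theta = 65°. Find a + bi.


a = 14.7240*cos(65°) = 14.7240*0.422618 = 6.2226
b = 14.7240*sin(65°) = 14.7240*0.90631 = 13.3445

6.2226 + 13.3445i


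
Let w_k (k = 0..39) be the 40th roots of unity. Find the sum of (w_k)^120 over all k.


The roots are w_k = w^k with w = e^(2*pi*i/40), and (w^k)^120 = (w^120)^k.
So S = 1 + u + u^2 + ... + u^(39) with u = w^120.
120 = 3*40 + 0, so 120 is a multiple of 40 and u = (w^40)^3 = 1.
Every one of the 40 terms equals 1: S = 40

S = 40


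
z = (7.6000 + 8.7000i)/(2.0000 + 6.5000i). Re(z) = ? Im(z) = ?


Multiply by conjugate: (7.6000 + 8.7000i)(2.0000 - 6.5000i) / (2^2 + 6.5^2)
Numerator real = 7.6*2 + 8.7*6.5 = 71.75
Numerator imag = 8.7*2 - 7.6*6.5 = -32
Denominator = 46.25
Re(z) = 71.75/46.25 = 1.5514
Im(z) = -32/46.25 = -0.6919

Re(z) = 1.5514, Im(z) = -0.6919


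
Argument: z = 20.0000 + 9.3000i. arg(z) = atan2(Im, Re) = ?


Re = 20, Im = 9.3
arg = atan2(9.3, 20) = 24.9384 degrees

arg(z) = 24.9384 degrees


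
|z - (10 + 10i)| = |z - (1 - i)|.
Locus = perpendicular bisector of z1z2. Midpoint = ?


Equal distances means the locus is the perpendicular bisector of z1 and z2.
Midpoint = ((10+1)/2, (10+(-1))/2) = (5.5000, 4.5000)

Perpendicular bisector through (5.5000, 4.5000)


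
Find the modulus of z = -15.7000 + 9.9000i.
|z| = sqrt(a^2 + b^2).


|z| = sqrt((-15.7)^2 + 9.9^2) = sqrt(246.49 + 98.01) = sqrt(344.5) = 18.5607

|z| = 18.5607


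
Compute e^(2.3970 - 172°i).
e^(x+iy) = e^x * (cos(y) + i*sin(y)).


e^2.3970 = 10.9902
cos(-172°) = -0.990268
sin(-172°) = -0.13917
Real = 10.9902*(-0.990268) = -10.8832
Imag = 10.9902*(-0.13917) = -1.5295

-10.8832 - 1.5295i


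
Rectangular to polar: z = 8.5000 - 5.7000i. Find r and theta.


r = sqrt(72.25+32.49) = sqrt(104.74) = 10.2343
theta = atan2(-5.7, 8.5) = -33.8453 degrees

r = 10.2343, theta = -33.8453 degrees


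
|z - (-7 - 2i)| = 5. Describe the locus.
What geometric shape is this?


|z - z0| = r is a circle with center z0 and radius r.
Center = (-7, -2), radius = 5

Circle with center (-7, -2) and radius 5


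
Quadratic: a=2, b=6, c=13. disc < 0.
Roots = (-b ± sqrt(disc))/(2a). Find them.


disc = 6^2 - 4*2*13 = 36 - 104 = -68
sqrt(|disc|) = sqrt(68) = 8.2462
Real part = -6/(2*2) = -1.5000
Imag part = 8.2462/(2*2) = 2.0616

-1.5000 ± 2.0616i


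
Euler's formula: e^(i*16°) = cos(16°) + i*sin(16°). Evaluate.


cos(16°) = 0.9613
sin(16°) = 0.2756

e^(i*16°) = 0.9613 + 0.2756i


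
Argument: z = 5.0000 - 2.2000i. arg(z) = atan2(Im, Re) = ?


Re = 5, Im = -2.2
arg = atan2(-2.2, 5) = -23.7495 degrees

arg(z) = -23.7495 degrees


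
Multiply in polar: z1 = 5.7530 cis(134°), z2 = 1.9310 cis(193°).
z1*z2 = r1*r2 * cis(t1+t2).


r = 5.7530 * 1.9310 = 11.1090
theta = 134° + 193° = 327° = 327° (mod 360)

11.1090 cis(327°)


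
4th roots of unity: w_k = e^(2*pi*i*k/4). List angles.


The 4th roots of unity are cis(360k/4°) for k=0..3
Angle step = 360/4 = 90°
Primitive root: cis(90°)
Primitive root = 0 + 1.0000i

4 roots at angles: 0°, 90°, 180°, 270°


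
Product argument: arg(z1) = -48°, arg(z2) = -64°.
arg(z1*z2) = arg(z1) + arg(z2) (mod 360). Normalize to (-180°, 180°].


arg(z1*z2) = -48° - 64° = -112°
Normalized to (-180°, 180°]: -112°

-112°


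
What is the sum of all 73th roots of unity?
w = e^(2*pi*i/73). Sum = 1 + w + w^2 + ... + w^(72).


The sum of all 73th roots of unity is 0.
Geometric series: (1 - w^73)/(1 - w) = (1-1)/(1-w) = 0 since w^73 = 1, w ≠ 1.
Alternatively: coefficient of z^72 in z^73 - 1 is 0.

0


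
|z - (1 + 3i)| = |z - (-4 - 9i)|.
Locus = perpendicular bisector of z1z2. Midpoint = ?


Equal distances means the locus is the perpendicular bisector of z1 and z2.
Midpoint = ((1+(-4))/2, (3+(-9))/2) = (-1.5000, -3.0000)

Perpendicular bisector through (-1.5000, -3.0000)


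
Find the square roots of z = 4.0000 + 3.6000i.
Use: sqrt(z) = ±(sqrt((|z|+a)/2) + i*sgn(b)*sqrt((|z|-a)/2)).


|z| = sqrt(16+12.96) = 5.3814
sqrt((|z|+a)/2) = sqrt((5.3814+4)/2) = sqrt(4.6907) = 2.1658
sqrt((|z|-a)/2) = sqrt((5.3814-4)/2) = sqrt(0.6907) = 0.8311

±(2.1658 + 0.8311i) i.e. 2.1658 + 0.8311i and -2.1658 - 0.8311i


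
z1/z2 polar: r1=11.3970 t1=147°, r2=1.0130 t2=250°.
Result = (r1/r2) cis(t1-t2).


r = 11.3970 / 1.0130 = 11.2507
theta = 147° - 250° = -103° = 257° (mod 360)

11.2507 cis(257°)


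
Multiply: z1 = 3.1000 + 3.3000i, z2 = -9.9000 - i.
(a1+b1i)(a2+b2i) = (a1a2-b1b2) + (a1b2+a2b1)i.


Real = 3.1*(-9.9) - 3.3*(-1) = -30.69 - (-3.3) = -27.39
Imag = 3.1*(-1) - (9.9)*3.3 = -3.1 - (32.67) = -35.77

-27.3900 - 35.7700i


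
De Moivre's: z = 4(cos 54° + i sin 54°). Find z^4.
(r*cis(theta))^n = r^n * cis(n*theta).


r^4 = 4^4 = 256
n*theta = 4*54° = 216° = 216° (mod 360)
a = 256*cos(216°) = -207.1084
b = 256*sin(216°) = -150.4730

256 cis(216°) = -207.1084 - 150.4730i


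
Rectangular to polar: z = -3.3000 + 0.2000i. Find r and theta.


r = sqrt(10.89+0.04) = sqrt(10.93) = 3.3061
theta = atan2(0.2, -3.3) = 176.5318 degrees

r = 3.3061, theta = 176.5318 degrees


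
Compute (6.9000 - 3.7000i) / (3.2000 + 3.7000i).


Conjugate of z2 = 3.2000 - 3.7000i
Numerator: (6.9000 - 3.7000i)(3.2000 - 3.7000i) = 8.3900 - 37.3700i
Denominator: 3.2^2 + 3.7^2 = 23.93
Result = (8.3900 - 37.3700i)/23.93

0.3506 - 1.5616i


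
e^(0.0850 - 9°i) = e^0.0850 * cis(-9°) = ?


e^0.0850 = 1.0887
cos(-9°) = 0.9877
sin(-9°) = -0.1564
Real = 1.0887*0.9877 = 1.0753
Imag = 1.0887*(-0.1564) = -0.1703

1.0753 - 0.1703i


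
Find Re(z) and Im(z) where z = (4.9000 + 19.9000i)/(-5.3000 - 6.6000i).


Multiply by conjugate: (4.9000 + 19.9000i)(-5.3000 + 6.6000i) / ((-5.3)^2 + (-6.6)^2)
Numerator real = 4.9*(-5.3) + 19.9*(-6.6) = -157.31
Numerator imag = 19.9*(-5.3) - 4.9*(-6.6) = -73.13
Denominator = 71.65
Re(z) = -157.31/71.65 = -2.1955
Im(z) = -73.13/71.65 = -1.0207

Re(z) = -2.1955, Im(z) = -1.0207


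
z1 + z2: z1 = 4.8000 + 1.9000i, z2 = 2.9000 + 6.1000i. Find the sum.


Real: 4.8 + 2.9 = 7.7
Imag: 1.9 + 6.1 = 8

7.7000 + 8.0000i


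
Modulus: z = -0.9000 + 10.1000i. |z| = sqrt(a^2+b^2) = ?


|z| = sqrt((-0.9)^2 + 10.1^2) = sqrt(0.81 + 102.01) = sqrt(102.82) = 10.1400

|z| = 10.1400


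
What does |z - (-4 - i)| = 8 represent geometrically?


|z - z0| = r is a circle with center z0 and radius r.
Center = (-4, -1), radius = 8

Circle with center (-4, -1) and radius 8
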